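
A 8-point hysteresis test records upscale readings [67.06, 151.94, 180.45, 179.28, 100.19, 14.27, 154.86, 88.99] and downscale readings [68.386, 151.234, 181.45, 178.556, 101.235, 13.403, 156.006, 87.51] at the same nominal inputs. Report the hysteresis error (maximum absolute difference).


|67.06 - 68.386| = 1.3260
|151.94 - 151.234| = 0.7060
|180.45 - 181.45| = 1.0000
|179.28 - 178.556| = 0.7240
|100.19 - 101.235| = 1.0450
|14.27 - 13.403| = 0.8670
|154.86 - 156.006| = 1.1460
|88.99 - 87.51| = 1.4800
hysteresis = max(diffs) = 1.4800

1.4800


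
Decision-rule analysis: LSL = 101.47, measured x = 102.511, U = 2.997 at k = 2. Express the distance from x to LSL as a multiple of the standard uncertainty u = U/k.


u = U / k = 2.997 / 2 = 1.4985
margin = |LSL - x| = |101.47 - 102.511| = 1.041
z = margin / u = 1.041 / 1.4985
z = 0.6947

0.6947


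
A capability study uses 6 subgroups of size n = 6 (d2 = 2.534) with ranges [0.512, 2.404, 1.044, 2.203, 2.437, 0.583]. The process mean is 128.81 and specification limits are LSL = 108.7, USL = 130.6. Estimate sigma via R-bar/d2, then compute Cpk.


R_bar = (0.512 + 2.404 + 1.044 + 2.203 + 2.437 + 0.583) / 6 = 1.5305
sigma = R_bar / d2 = 1.5305 / 2.534 = 0.60398579
Cp = (USL - LSL)/(6*sigma) = (130.6 - 108.7)/(6*0.60398579) = 6.0432
Cpu = (130.6 - 128.81)/(3*0.60398579) = 0.9879
Cpl = (128.81 - 108.7)/(3*0.60398579) = 11.0985
Cpk = min(Cpu, Cpl) = 0.9879

0.9879


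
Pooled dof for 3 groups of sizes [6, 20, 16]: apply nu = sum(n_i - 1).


nu = sum_i (n_i - 1)
nu = ((6 - 1) + (20 - 1) + (16 - 1))
nu = 5 + 19 + 15
nu = 39

39


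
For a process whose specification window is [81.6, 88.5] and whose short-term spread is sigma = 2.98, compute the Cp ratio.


Cp = (USL - LSL) / (6 * sigma)
= (88.5 - 81.6) / (6 * 2.98)
= 6.9000 / 17.8800
= 0.3859

0.3859


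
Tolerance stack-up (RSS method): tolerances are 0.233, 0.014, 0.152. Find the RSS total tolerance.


RSS = sqrt(0.233^2 + 0.014^2 + 0.152^2)
= sqrt(0.077589)
= 0.2785

0.2785


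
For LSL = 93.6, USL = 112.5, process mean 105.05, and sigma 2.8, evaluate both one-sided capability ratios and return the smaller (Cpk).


Cpu = (USL - mean) / (3*sigma) = (112.5 - 105.05) / (3*2.8) = 0.8869
Cpl = (mean - LSL) / (3*sigma) = (105.05 - 93.6) / (3*2.8) = 1.3631
Cpk = min(Cpu, Cpl) = 0.8869

0.8869


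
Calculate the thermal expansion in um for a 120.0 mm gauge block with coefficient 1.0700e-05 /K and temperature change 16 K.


dL = L * alpha * dT
= 120.0 * 1.0700e-05 * 16
= 0.0205440 mm
dL_um = 0.0205440 * 1000 = 20.5440 um

20.5440


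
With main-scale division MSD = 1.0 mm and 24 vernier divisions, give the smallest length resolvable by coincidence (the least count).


LC = MSD / n_div
= 1.0 / 24
= 0.0417

0.0417


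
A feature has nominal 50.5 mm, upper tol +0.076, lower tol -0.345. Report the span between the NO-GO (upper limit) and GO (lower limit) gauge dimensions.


GO = nominal - lower_tol (smallest hole = maximum material condition)
GO = 50.5 - 0.345 = 50.155
NO-GO = nominal + upper_tol (largest hole = least material condition)
NO-GO = 50.5 + 0.076 = 50.576
spread = NO-GO - GO = 50.576 - 50.155 = 0.4210

0.4210


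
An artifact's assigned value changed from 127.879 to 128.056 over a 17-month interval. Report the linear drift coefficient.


rate = (v2 - v1) / months
= (128.056 - 127.879) / 17
= 0.1770 / 17
= 0.0104

0.0104


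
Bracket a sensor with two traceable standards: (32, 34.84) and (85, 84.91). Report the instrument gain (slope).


slope = (y2 - y1) / (x2 - x1)
= (84.91 - 34.84) / (85 - 32)
= 50.0700 / 53
= 0.9447

0.9447


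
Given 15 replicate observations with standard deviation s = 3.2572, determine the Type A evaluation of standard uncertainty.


u_A = s / sqrt(n)
u_A = 3.2572 / sqrt(15)
u_A = 3.2572 / 3.8729833
u_A = 0.8410

0.8410


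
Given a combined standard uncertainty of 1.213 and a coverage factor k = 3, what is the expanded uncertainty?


U = k * uc
U = 3 * 1.213
U = 3.6390

3.6390


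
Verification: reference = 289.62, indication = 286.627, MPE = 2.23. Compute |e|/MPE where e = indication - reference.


e = indication - reference = 286.627 - 289.62 = -2.9930
|e| = 2.9930
ratio = |e| / MPE = 2.9930 / 2.23
ratio = 1.3422

1.3422


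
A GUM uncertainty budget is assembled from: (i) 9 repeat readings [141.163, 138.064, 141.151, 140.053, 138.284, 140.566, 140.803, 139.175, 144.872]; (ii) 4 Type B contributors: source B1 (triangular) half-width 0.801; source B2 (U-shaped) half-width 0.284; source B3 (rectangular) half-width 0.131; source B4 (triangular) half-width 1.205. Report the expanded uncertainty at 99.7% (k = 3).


mean = (141.163 + 138.064 + 141.151 + 140.053 + 138.284 + 140.566 + 140.803 + 139.175 + 144.872) / 9 = 140.459
s = sqrt(sum((x - mean)^2)/(n-1)) = 2.0266652
u_A = s / sqrt(n) = 2.0266652 / sqrt(9) = 0.67555507
u_B1 = 0.801 / sqrt(6) = 0.32700688
u_B2 = 0.284 / sqrt(2) = 0.20081833
u_B3 = 0.131 / sqrt(3) = 0.075632885
u_B4 = 1.205 / sqrt(6) = 0.49193919
uc = sqrt(0.67555507^2 + 0.32700688^2 + 0.20081833^2 + 0.075632885^2 + 0.49193919^2) = 0.92269207
U = k * uc = 3 * 0.92269207
U = 2.7681

2.7681


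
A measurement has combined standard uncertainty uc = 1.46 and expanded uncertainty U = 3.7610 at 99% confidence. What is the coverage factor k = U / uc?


k = U / uc
k = 3.7610 / 1.46
k = 2.576

2.576


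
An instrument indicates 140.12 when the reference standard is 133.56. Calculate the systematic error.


Systematic error = measured - true
= 140.12 - 133.56
= 6.5600

6.5600


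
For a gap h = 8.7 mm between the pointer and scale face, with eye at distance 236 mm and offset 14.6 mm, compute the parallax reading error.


error = h * offset / d
= 8.7 * 14.6 / 236
= 0.5382

0.5382


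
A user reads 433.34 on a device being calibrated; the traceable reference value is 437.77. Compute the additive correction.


Correction = standard - reading
= 437.77 - 433.34
= 4.4300

4.4300


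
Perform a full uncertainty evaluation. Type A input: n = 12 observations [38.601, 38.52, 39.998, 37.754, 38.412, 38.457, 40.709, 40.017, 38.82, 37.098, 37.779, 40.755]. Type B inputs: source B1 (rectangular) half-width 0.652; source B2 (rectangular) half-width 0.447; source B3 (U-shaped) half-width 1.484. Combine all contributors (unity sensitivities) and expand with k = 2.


mean = (38.601 + 38.52 + 39.998 + 37.754 + 38.412 + 38.457 + 40.709 + 40.017 + 38.82 + 37.098 + 37.779 + 40.755) / 12 = 38.91
s = sqrt(sum((x - mean)^2)/(n-1)) = 1.1930615
u_A = s / sqrt(n) = 1.1930615 / sqrt(12) = 0.34440719
u_B1 = 0.652 / sqrt(3) = 0.37643238
u_B2 = 0.447 / sqrt(3) = 0.25807557
u_B3 = 1.484 / sqrt(2) = 1.0493465
uc = sqrt(0.34440719^2 + 0.37643238^2 + 0.25807557^2 + 1.0493465^2) = 1.1950099
U = k * uc = 2 * 1.1950099
U = 2.3900

2.3900


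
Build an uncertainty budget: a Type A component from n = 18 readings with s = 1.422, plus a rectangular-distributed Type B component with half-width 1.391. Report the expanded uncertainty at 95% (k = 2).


u_A = s / sqrt(n) = 1.422 / sqrt(18) = 0.33516861
u_B = half_width / sqrt(3) = 1.391 / sqrt(3) = 0.80309422
uc = sqrt(u_A^2 + u_B^2) = sqrt(0.33516861^2 + 0.80309422^2) = 0.87022889
U = k * uc = 2 * 0.87022889
U = 1.7405

1.7405


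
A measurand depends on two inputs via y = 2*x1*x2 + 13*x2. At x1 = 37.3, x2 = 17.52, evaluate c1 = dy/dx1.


y = 2*x1*x2 + 13*x2
dy/dx1 = 2*x2
Evaluate at x2 = 17.52: c1 = 2 * 17.52
c1 = 35.0400

35.0400


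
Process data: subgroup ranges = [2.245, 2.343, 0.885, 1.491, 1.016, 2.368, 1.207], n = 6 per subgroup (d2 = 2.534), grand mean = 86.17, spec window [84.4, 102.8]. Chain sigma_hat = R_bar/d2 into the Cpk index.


R_bar = (2.245 + 2.343 + 0.885 + 1.491 + 1.016 + 2.368 + 1.207) / 7 = 1.6507143
sigma = R_bar / d2 = 1.6507143 / 2.534 = 0.65142632
Cp = (USL - LSL)/(6*sigma) = (102.8 - 84.4)/(6*0.65142632) = 4.7076
Cpu = (102.8 - 86.17)/(3*0.65142632) = 8.5095
Cpl = (86.17 - 84.4)/(3*0.65142632) = 0.9057
Cpk = min(Cpu, Cpl) = 0.9057

0.9057


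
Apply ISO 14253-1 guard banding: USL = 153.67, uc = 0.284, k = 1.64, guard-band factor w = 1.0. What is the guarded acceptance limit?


U = k * uc = 1.64 * 0.284 = 0.46576
guard band g = w * U = 1.0 * 0.46576 = 0.46576
AL = USL - g = 153.67 - 0.46576
AL = 153.2042

153.2042


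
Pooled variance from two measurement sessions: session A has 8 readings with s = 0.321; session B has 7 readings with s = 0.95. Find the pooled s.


s_p = sqrt(((n1-1)*s1^2 + (n2-1)*s2^2) / (n1+n2-2))
numerator = (8-1)*0.321^2 + (7-1)*0.95^2 = 0.721287 + 5.415 = 6.136287
denominator = 8 + 7 - 2 = 13
s_p^2 = 6.136287 / 13 = 0.47202208
s_p = sqrt(0.47202208) = 0.6870

0.6870


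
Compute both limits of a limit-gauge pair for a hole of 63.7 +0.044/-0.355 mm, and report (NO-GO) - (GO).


GO = nominal - lower_tol (smallest hole = maximum material condition)
GO = 63.7 - 0.355 = 63.345
NO-GO = nominal + upper_tol (largest hole = least material condition)
NO-GO = 63.7 + 0.044 = 63.744
spread = NO-GO - GO = 63.744 - 63.345 = 0.3990

0.3990


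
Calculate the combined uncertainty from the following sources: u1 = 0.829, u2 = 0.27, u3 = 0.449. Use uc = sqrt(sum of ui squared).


uc = sqrt(0.829^2 + 0.27^2 + 0.449^2)
uc = sqrt(0.961742)
uc = 0.9807

0.9807


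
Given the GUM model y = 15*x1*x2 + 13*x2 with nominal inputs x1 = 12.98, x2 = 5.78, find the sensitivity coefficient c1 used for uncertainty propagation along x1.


y = 15*x1*x2 + 13*x2
dy/dx1 = 15*x2
Evaluate at x2 = 5.78: c1 = 15 * 5.78
c1 = 86.7000

86.7000


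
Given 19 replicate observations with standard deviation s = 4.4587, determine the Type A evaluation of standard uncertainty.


u_A = s / sqrt(n)
u_A = 4.4587 / sqrt(19)
u_A = 4.4587 / 4.3588989
u_A = 1.0229

1.0229


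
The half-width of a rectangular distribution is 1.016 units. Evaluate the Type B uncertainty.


u_B = half_width / sqrt(3)
u_B = 1.016 / 1.7320508
u_B = 0.5866

0.5866


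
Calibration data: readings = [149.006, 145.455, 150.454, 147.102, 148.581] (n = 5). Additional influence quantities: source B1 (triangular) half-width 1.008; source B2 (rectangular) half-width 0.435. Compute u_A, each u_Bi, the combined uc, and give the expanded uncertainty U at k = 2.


mean = (149.006 + 145.455 + 150.454 + 147.102 + 148.581) / 5 = 148.1196
s = sqrt(sum((x - mean)^2)/(n-1)) = 1.9094254
u_A = s / sqrt(n) = 1.9094254 / sqrt(5) = 0.853921
u_B1 = 1.008 / sqrt(6) = 0.41151428
u_B2 = 0.435 / sqrt(3) = 0.25114737
uc = sqrt(0.853921^2 + 0.41151428^2 + 0.25114737^2) = 0.98061209
U = k * uc = 2 * 0.98061209
U = 1.9612

1.9612


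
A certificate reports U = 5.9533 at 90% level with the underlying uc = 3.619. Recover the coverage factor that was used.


k = U / uc
k = 5.9533 / 3.619
k = 1.645

1.645


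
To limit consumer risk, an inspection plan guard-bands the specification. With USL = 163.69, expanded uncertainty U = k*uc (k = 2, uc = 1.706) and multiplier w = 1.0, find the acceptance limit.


U = k * uc = 2 * 1.706 = 3.412
guard band g = w * U = 1.0 * 3.412 = 3.412
AL = USL - g = 163.69 - 3.412
AL = 160.2780

160.2780


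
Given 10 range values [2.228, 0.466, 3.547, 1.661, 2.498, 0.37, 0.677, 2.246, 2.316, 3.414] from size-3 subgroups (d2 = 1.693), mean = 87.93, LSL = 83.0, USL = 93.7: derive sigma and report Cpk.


R_bar = (2.228 + 0.466 + 3.547 + 1.661 + 2.498 + 0.37 + 0.677 + 2.246 + 2.316 + 3.414) / 10 = 1.9423
sigma = R_bar / d2 = 1.9423 / 1.693 = 1.1472534
Cp = (USL - LSL)/(6*sigma) = (93.7 - 83.0)/(6*1.1472534) = 1.5544
Cpu = (93.7 - 87.93)/(3*1.1472534) = 1.6765
Cpl = (87.93 - 83.0)/(3*1.1472534) = 1.4324
Cpk = min(Cpu, Cpl) = 1.4324

1.4324


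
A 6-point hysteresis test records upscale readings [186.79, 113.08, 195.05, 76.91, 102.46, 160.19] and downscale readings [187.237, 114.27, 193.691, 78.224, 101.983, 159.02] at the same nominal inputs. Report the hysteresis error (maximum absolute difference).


|186.79 - 187.237| = 0.4470
|113.08 - 114.27| = 1.1900
|195.05 - 193.691| = 1.3590
|76.91 - 78.224| = 1.3140
|102.46 - 101.983| = 0.4770
|160.19 - 159.02| = 1.1700
hysteresis = max(diffs) = 1.3590

1.3590


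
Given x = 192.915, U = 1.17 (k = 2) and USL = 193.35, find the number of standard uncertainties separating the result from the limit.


u = U / k = 1.17 / 2 = 0.585
margin = |USL - x| = |193.35 - 192.915| = 0.435
z = margin / u = 0.435 / 0.585
z = 0.7436

0.7436


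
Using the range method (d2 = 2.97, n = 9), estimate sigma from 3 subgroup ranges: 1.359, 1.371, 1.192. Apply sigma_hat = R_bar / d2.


R_bar = (1.359 + 1.371 + 1.192) / 3
R_bar = 3.922 / 3 = 1.3073333
sigma_hat = R_bar / d2 = 1.3073333 / 2.97 = 0.4402

0.4402


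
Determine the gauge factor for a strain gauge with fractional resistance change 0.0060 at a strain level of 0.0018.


GF = (dR/R) / epsilon
= 0.0060 / 0.0018
= 3.3333

3.3333


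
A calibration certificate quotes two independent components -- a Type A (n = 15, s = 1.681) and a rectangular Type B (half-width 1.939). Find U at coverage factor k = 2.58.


u_A = s / sqrt(n) = 1.681 / sqrt(15) = 0.43403233
u_B = half_width / sqrt(3) = 1.939 / sqrt(3) = 1.1194822
uc = sqrt(u_A^2 + u_B^2) = sqrt(0.43403233^2 + 1.1194822^2) = 1.2006767
U = k * uc = 2.58 * 1.2006767
U = 3.0977

3.0977


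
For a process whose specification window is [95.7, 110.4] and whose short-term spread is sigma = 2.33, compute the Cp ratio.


Cp = (USL - LSL) / (6 * sigma)
= (110.4 - 95.7) / (6 * 2.33)
= 14.7000 / 13.9800
= 1.0515

1.0515


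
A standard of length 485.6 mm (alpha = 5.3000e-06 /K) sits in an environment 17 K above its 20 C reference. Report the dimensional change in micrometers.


dL = L * alpha * dT
= 485.6 * 5.3000e-06 * 17
= 0.0437526 mm
dL_um = 0.0437526 * 1000 = 43.7526 um

43.7526


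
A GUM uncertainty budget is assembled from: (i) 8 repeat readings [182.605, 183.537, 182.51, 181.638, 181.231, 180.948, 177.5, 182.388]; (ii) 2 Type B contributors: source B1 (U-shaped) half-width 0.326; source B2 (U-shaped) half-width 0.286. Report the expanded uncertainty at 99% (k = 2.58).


mean = (182.605 + 183.537 + 182.51 + 181.638 + 181.231 + 180.948 + 177.5 + 182.388) / 8 = 181.544625
s = sqrt(sum((x - mean)^2)/(n-1)) = 1.8345578
u_A = s / sqrt(n) = 1.8345578 / sqrt(8) = 0.64861413
u_B1 = 0.326 / sqrt(2) = 0.23051681
u_B2 = 0.286 / sqrt(2) = 0.20223254
uc = sqrt(0.64861413^2 + 0.23051681^2 + 0.20223254^2) = 0.71745125
U = k * uc = 2.58 * 0.71745125
U = 1.8510

1.8510


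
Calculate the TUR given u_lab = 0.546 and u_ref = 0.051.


TUR = u_lab / u_ref
= 0.546 / 0.051
= 10.7059

10.7059


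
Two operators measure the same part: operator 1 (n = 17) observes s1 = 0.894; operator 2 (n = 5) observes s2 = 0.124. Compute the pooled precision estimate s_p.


s_p = sqrt(((n1-1)*s1^2 + (n2-1)*s2^2) / (n1+n2-2))
numerator = (17-1)*0.894^2 + (5-1)*0.124^2 = 12.787776 + 0.061504 = 12.84928
denominator = 17 + 5 - 2 = 20
s_p^2 = 12.84928 / 20 = 0.642464
s_p = sqrt(0.642464) = 0.8015

0.8015


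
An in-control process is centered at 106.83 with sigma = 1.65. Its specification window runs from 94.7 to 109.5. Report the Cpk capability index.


Cpu = (USL - mean) / (3*sigma) = (109.5 - 106.83) / (3*1.65) = 0.5394
Cpl = (mean - LSL) / (3*sigma) = (106.83 - 94.7) / (3*1.65) = 2.4505
Cpk = min(Cpu, Cpl) = 0.5394

0.5394


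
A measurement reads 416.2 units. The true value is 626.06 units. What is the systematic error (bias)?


Systematic error = measured - true
= 416.2 - 626.06
= -209.8600

-209.8600


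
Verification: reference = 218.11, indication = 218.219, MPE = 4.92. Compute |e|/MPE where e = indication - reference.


e = indication - reference = 218.219 - 218.11 = 0.1090
|e| = 0.1090
ratio = |e| / MPE = 0.1090 / 4.92
ratio = 0.0222

0.0222


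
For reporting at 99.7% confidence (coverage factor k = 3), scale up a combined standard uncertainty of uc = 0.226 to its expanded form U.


U = k * uc
U = 3 * 0.226
U = 0.6780

0.6780


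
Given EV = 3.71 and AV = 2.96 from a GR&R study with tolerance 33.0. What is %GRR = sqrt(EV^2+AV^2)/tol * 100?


GRR = sqrt(EV^2 + AV^2) = sqrt(3.71^2 + 2.96^2) = 4.7461247
%GRR = GRR / tol * 100 = 4.7461247 / 33.0 * 100
%GRR = 14.3822

14.3822


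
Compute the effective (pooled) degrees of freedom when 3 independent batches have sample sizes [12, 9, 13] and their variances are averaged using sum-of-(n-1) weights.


nu = sum_i (n_i - 1)
nu = ((12 - 1) + (9 - 1) + (13 - 1))
nu = 11 + 8 + 12
nu = 31

31


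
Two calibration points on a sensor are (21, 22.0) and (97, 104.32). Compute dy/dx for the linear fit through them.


slope = (y2 - y1) / (x2 - x1)
= (104.32 - 22.0) / (97 - 21)
= 82.3200 / 76
= 1.0832

1.0832


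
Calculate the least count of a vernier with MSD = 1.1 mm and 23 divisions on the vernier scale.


LC = MSD / n_div
= 1.1 / 23
= 0.0478

0.0478


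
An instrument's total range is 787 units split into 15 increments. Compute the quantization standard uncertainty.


resolution = range / divisions
resolution = 787 / 15 = 52.466667
u_res = resolution / (2*sqrt(3))
u_res = 52.466667 / 3.4641016
u_res = 15.1458

15.1458


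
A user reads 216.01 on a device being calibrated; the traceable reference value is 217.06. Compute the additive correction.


Correction = standard - reading
= 217.06 - 216.01
= 1.0500

1.0500


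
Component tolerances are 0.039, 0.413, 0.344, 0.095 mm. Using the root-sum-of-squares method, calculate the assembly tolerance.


RSS = sqrt(0.039^2 + 0.413^2 + 0.344^2 + 0.095^2)
= sqrt(0.299451)
= 0.5472

0.5472


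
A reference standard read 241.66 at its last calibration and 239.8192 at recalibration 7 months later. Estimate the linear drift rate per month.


rate = (v2 - v1) / months
= (239.8192 - 241.66) / 7
= -1.8408 / 7
= -0.2630

-0.2630


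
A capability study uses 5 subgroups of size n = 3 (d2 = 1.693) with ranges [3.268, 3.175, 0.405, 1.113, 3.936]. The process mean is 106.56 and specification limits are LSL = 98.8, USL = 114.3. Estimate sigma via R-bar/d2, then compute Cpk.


R_bar = (3.268 + 3.175 + 0.405 + 1.113 + 3.936) / 5 = 2.3794
sigma = R_bar / d2 = 2.3794 / 1.693 = 1.4054341
Cp = (USL - LSL)/(6*sigma) = (114.3 - 98.8)/(6*1.4054341) = 1.8381
Cpu = (114.3 - 106.56)/(3*1.4054341) = 1.8357
Cpl = (106.56 - 98.8)/(3*1.4054341) = 1.8405
Cpk = min(Cpu, Cpl) = 1.8357

1.8357


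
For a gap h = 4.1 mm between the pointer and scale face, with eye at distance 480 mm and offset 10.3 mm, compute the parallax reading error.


error = h * offset / d
= 4.1 * 10.3 / 480
= 0.0880

0.0880


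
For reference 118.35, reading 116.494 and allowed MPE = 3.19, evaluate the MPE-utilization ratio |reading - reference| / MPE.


e = indication - reference = 116.494 - 118.35 = -1.8560
|e| = 1.8560
ratio = |e| / MPE = 1.8560 / 3.19
ratio = 0.5818

0.5818


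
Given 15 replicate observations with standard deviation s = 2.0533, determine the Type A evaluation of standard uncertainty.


u_A = s / sqrt(n)
u_A = 2.0533 / sqrt(15)
u_A = 2.0533 / 3.8729833
u_A = 0.5302

0.5302


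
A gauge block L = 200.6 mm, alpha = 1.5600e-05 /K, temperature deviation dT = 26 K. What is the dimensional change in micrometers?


dL = L * alpha * dT
= 200.6 * 1.5600e-05 * 26
= 0.0813634 mm
dL_um = 0.0813634 * 1000 = 81.3634 um

81.3634


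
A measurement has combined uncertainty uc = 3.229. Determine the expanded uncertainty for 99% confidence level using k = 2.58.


U = k * uc
U = 2.58 * 3.229
U = 8.3308

8.3308


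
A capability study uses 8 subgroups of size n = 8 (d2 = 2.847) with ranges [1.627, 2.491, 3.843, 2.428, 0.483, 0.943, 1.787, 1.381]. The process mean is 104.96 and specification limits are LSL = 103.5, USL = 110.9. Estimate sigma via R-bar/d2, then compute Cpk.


R_bar = (1.627 + 2.491 + 3.843 + 2.428 + 0.483 + 0.943 + 1.787 + 1.381) / 8 = 1.872875
sigma = R_bar / d2 = 1.872875 / 2.847 = 0.65784159
Cp = (USL - LSL)/(6*sigma) = (110.9 - 103.5)/(6*0.65784159) = 1.8748
Cpu = (110.9 - 104.96)/(3*0.65784159) = 3.0098
Cpl = (104.96 - 103.5)/(3*0.65784159) = 0.7398
Cpk = min(Cpu, Cpl) = 0.7398

0.7398


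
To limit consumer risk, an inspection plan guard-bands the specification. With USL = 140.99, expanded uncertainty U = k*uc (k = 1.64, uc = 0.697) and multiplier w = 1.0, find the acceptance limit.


U = k * uc = 1.64 * 0.697 = 1.14308
guard band g = w * U = 1.0 * 1.14308 = 1.14308
AL = USL - g = 140.99 - 1.14308
AL = 139.8469

139.8469


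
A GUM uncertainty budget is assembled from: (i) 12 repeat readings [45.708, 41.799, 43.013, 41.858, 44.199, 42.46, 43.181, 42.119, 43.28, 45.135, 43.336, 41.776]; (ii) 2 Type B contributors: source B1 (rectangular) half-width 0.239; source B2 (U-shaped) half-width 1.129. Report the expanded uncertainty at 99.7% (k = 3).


mean = (45.708 + 41.799 + 43.013 + 41.858 + 44.199 + 42.46 + 43.181 + 42.119 + 43.28 + 45.135 + 43.336 + 41.776) / 12 = 43.15533333
s = sqrt(sum((x - mean)^2)/(n-1)) = 1.2995201
u_A = s / sqrt(n) = 1.2995201 / sqrt(12) = 0.37513914
u_B1 = 0.239 / sqrt(3) = 0.13798671
u_B2 = 1.129 / sqrt(2) = 0.79832356
uc = sqrt(0.37513914^2 + 0.13798671^2 + 0.79832356^2) = 0.89279909
U = k * uc = 3 * 0.89279909
U = 2.6784

2.6784


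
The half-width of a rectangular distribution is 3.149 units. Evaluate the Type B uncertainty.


u_B = half_width / sqrt(3)
u_B = 3.149 / 1.7320508
u_B = 1.8181

1.8181


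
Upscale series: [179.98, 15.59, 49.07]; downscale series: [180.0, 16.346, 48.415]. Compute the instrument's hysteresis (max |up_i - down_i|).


|179.98 - 180.0| = 0.0200
|15.59 - 16.346| = 0.7560
|49.07 - 48.415| = 0.6550
hysteresis = max(diffs) = 0.7560

0.7560


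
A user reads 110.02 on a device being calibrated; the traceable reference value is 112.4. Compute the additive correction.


Correction = standard - reading
= 112.4 - 110.02
= 2.3800

2.3800


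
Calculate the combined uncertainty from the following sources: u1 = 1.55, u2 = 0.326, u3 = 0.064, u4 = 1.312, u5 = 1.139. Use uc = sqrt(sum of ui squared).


uc = sqrt(1.55^2 + 0.326^2 + 0.064^2 + 1.312^2 + 1.139^2)
uc = sqrt(5.531537)
uc = 2.3519

2.3519


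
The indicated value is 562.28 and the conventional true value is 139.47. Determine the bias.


Systematic error = measured - true
= 562.28 - 139.47
= 422.8100

422.8100


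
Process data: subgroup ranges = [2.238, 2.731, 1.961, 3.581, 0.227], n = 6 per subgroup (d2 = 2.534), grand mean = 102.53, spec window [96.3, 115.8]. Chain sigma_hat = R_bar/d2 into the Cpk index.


R_bar = (2.238 + 2.731 + 1.961 + 3.581 + 0.227) / 5 = 2.1476
sigma = R_bar / d2 = 2.1476 / 2.534 = 0.84751381
Cp = (USL - LSL)/(6*sigma) = (115.8 - 96.3)/(6*0.84751381) = 3.8347
Cpu = (115.8 - 102.53)/(3*0.84751381) = 5.2192
Cpl = (102.53 - 96.3)/(3*0.84751381) = 2.4503
Cpk = min(Cpu, Cpl) = 2.4503

2.4503


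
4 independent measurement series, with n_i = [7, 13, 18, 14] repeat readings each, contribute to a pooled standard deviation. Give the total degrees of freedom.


nu = sum_i (n_i - 1)
nu = ((7 - 1) + (13 - 1) + (18 - 1) + (14 - 1))
nu = 6 + 12 + 17 + 13
nu = 48

48


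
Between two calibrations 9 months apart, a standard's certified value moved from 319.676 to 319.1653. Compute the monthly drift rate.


rate = (v2 - v1) / months
= (319.1653 - 319.676) / 9
= -0.5107 / 9
= -0.0567

-0.0567


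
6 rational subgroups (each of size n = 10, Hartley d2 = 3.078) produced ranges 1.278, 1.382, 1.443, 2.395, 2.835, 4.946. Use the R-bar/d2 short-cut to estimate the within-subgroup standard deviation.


R_bar = (1.278 + 1.382 + 1.443 + 2.395 + 2.835 + 4.946) / 6
R_bar = 14.279 / 6 = 2.3798333
sigma_hat = R_bar / d2 = 2.3798333 / 3.078 = 0.7732

0.7732


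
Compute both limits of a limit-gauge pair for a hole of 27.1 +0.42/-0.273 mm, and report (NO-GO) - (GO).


GO = nominal - lower_tol (smallest hole = maximum material condition)
GO = 27.1 - 0.273 = 26.827
NO-GO = nominal + upper_tol (largest hole = least material condition)
NO-GO = 27.1 + 0.42 = 27.52
spread = NO-GO - GO = 27.52 - 26.827 = 0.6930

0.6930


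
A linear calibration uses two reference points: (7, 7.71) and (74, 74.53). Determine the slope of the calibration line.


slope = (y2 - y1) / (x2 - x1)
= (74.53 - 7.71) / (74 - 7)
= 66.8200 / 67
= 0.9973

0.9973


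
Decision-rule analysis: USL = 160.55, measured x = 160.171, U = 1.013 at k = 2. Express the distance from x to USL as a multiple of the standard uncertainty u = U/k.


u = U / k = 1.013 / 2 = 0.5065
margin = |USL - x| = |160.55 - 160.171| = 0.379
z = margin / u = 0.379 / 0.5065
z = 0.7483

0.7483


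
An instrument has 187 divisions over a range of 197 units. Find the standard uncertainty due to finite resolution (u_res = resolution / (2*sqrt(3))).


resolution = range / divisions
resolution = 197 / 187 = 1.0534759
u_res = resolution / (2*sqrt(3))
u_res = 1.0534759 / 3.4641016
u_res = 0.3041

0.3041


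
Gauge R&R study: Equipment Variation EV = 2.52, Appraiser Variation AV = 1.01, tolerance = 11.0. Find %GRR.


GRR = sqrt(EV^2 + AV^2) = sqrt(2.52^2 + 1.01^2) = 2.7148665
%GRR = GRR / tol * 100 = 2.7148665 / 11.0 * 100
%GRR = 24.6806

24.6806


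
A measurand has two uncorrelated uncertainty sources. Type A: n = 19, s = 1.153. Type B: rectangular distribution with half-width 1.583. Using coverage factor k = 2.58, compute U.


u_A = s / sqrt(n) = 1.153 / sqrt(19) = 0.26451634
u_B = half_width / sqrt(3) = 1.583 / sqrt(3) = 0.91394548
uc = sqrt(u_A^2 + u_B^2) = sqrt(0.26451634^2 + 0.91394548^2) = 0.95145427
U = k * uc = 2.58 * 0.95145427
U = 2.4548

2.4548


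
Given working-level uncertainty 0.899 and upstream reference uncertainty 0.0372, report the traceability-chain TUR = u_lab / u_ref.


TUR = u_lab / u_ref
= 0.899 / 0.0372
= 24.1667

24.1667


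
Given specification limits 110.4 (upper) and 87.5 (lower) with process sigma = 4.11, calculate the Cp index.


Cp = (USL - LSL) / (6 * sigma)
= (110.4 - 87.5) / (6 * 4.11)
= 22.9000 / 24.6600
= 0.9286

0.9286


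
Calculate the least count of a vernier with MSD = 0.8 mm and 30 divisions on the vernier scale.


LC = MSD / n_div
= 0.8 / 30
= 0.0267

0.0267


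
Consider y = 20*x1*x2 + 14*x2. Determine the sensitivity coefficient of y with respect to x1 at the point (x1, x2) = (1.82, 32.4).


y = 20*x1*x2 + 14*x2
dy/dx1 = 20*x2
Evaluate at x2 = 32.4: c1 = 20 * 32.4
c1 = 648.0000

648.0000


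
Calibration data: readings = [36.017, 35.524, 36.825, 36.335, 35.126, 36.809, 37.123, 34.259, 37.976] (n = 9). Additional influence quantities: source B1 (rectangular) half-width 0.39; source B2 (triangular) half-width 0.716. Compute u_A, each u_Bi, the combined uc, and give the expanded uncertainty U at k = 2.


mean = (36.017 + 35.524 + 36.825 + 36.335 + 35.126 + 36.809 + 37.123 + 34.259 + 37.976) / 9 = 36.22155556
s = sqrt(sum((x - mean)^2)/(n-1)) = 1.1287757
u_A = s / sqrt(n) = 1.1287757 / sqrt(9) = 0.37625857
u_B1 = 0.39 / sqrt(3) = 0.2251666
u_B2 = 0.716 / sqrt(6) = 0.29230578
uc = sqrt(0.37625857^2 + 0.2251666^2 + 0.29230578^2) = 0.52698499
U = k * uc = 2 * 0.52698499
U = 1.0540

1.0540


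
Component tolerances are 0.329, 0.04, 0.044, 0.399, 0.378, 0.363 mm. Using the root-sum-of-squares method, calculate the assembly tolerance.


RSS = sqrt(0.329^2 + 0.04^2 + 0.044^2 + 0.399^2 + 0.378^2 + 0.363^2)
= sqrt(0.545631)
= 0.7387

0.7387


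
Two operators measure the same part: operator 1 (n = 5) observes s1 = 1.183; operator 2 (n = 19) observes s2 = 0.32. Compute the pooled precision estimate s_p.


s_p = sqrt(((n1-1)*s1^2 + (n2-1)*s2^2) / (n1+n2-2))
numerator = (5-1)*1.183^2 + (19-1)*0.32^2 = 5.597956 + 1.8432 = 7.441156
denominator = 5 + 19 - 2 = 22
s_p^2 = 7.441156 / 22 = 0.33823436
s_p = sqrt(0.33823436) = 0.5816

0.5816


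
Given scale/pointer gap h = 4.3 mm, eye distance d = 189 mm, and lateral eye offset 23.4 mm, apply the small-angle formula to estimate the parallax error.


error = h * offset / d
= 4.3 * 23.4 / 189
= 0.5324

0.5324


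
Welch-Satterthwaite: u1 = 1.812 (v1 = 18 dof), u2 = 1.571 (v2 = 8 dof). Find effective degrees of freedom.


uc = sqrt(u1^2 + u2^2) = sqrt(1.812^2 + 1.571^2) = 2.3982045
v_eff = uc^4 / (u1^4/v1 + u2^4/v2)
= 2.3982045^4 / (1.812^4/18 + 1.571^4/8)
= 33.078427 / 1.3603115
v_eff = 24.3168

24.3168


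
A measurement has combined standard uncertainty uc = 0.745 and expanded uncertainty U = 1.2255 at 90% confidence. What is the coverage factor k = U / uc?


k = U / uc
k = 1.2255 / 0.745
k = 1.645

1.645


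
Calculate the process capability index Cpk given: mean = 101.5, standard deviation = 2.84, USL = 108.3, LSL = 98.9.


Cpu = (USL - mean) / (3*sigma) = (108.3 - 101.5) / (3*2.84) = 0.7981
Cpl = (mean - LSL) / (3*sigma) = (101.5 - 98.9) / (3*2.84) = 0.3052
Cpk = min(Cpu, Cpl) = 0.3052

0.3052


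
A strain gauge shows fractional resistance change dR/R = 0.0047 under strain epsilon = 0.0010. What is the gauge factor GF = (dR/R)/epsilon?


GF = (dR/R) / epsilon
= 0.0047 / 0.0010
= 4.7000

4.7000


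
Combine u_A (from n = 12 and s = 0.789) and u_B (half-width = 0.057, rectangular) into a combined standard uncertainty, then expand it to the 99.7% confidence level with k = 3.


u_A = s / sqrt(n) = 0.789 / sqrt(12) = 0.22776468
u_B = half_width / sqrt(3) = 0.057 / sqrt(3) = 0.032908965
uc = sqrt(u_A^2 + u_B^2) = sqrt(0.22776468^2 + 0.032908965^2) = 0.23012985
U = k * uc = 3 * 0.23012985
U = 0.6904

0.6904


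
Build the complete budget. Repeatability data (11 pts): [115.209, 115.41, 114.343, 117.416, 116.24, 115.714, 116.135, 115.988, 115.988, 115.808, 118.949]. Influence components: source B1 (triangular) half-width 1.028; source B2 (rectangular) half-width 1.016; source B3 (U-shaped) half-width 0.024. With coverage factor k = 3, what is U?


mean = (115.209 + 115.41 + 114.343 + 117.416 + 116.24 + 115.714 + 116.135 + 115.988 + 115.988 + 115.808 + 118.949) / 11 = 116.1090909
s = sqrt(sum((x - mean)^2)/(n-1)) = 1.2035344
u_A = s / sqrt(n) = 1.2035344 / sqrt(11) = 0.36287928
u_B1 = 1.028 / sqrt(6) = 0.41967924
u_B2 = 1.016 / sqrt(3) = 0.58658787
u_B3 = 0.024 / sqrt(2) = 0.016970563
uc = sqrt(0.36287928^2 + 0.41967924^2 + 0.58658787^2 + 0.016970563^2) = 0.80757994
U = k * uc = 3 * 0.80757994
U = 2.4227

2.4227


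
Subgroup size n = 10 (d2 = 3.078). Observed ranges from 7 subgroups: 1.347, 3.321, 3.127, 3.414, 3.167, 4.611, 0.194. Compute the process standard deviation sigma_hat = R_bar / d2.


R_bar = (1.347 + 3.321 + 3.127 + 3.414 + 3.167 + 4.611 + 0.194) / 7
R_bar = 19.181 / 7 = 2.7401429
sigma_hat = R_bar / d2 = 2.7401429 / 3.078 = 0.8902

0.8902


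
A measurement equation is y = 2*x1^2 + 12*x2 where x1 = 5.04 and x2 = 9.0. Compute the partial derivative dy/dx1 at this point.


y = 2*x1^2 + 12*x2
dy/dx1 = 2*2*x1
Evaluate at x1 = 5.04: c1 = 4 * 5.04
c1 = 20.1600

20.1600


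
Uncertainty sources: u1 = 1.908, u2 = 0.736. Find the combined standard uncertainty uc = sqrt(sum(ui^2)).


uc = sqrt(1.908^2 + 0.736^2)
uc = sqrt(4.18216)
uc = 2.0450

2.0450


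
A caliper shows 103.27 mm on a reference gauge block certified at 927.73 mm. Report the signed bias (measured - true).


Systematic error = measured - true
= 103.27 - 927.73
= -824.4600

-824.4600


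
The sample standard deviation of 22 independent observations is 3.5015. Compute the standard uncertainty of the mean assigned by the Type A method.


u_A = s / sqrt(n)
u_A = 3.5015 / sqrt(22)
u_A = 3.5015 / 4.6904158
u_A = 0.7465

0.7465


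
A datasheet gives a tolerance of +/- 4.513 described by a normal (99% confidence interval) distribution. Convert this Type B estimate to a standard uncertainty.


u_B = half_width / 2.576
u_B = 4.513 / 2.576
u_B = 1.7519

1.7519


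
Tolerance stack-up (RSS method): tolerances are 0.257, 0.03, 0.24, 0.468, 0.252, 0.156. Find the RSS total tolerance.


RSS = sqrt(0.257^2 + 0.03^2 + 0.24^2 + 0.468^2 + 0.252^2 + 0.156^2)
= sqrt(0.431413)
= 0.6568

0.6568


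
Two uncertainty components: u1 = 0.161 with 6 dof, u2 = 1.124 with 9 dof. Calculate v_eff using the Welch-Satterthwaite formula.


uc = sqrt(u1^2 + u2^2) = sqrt(0.161^2 + 1.124^2) = 1.1354721
v_eff = uc^4 / (u1^4/v1 + u2^4/v2)
= 1.1354721^4 / (0.161^4/6 + 1.124^4/9)
= 1.6622865 / 0.17745853
v_eff = 9.3672

9.3672


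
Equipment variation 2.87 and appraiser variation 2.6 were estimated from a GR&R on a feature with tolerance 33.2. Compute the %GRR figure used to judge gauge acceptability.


GRR = sqrt(EV^2 + AV^2) = sqrt(2.87^2 + 2.6^2) = 3.8725831
%GRR = GRR / tol * 100 = 3.8725831 / 33.2 * 100
%GRR = 11.6644

11.6644


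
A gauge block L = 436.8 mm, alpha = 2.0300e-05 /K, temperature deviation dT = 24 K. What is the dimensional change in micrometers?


dL = L * alpha * dT
= 436.8 * 2.0300e-05 * 24
= 0.2128090 mm
dL_um = 0.2128090 * 1000 = 212.8090 um

212.8090


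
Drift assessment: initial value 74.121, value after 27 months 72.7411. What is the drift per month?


rate = (v2 - v1) / months
= (72.7411 - 74.121) / 27
= -1.3799 / 27
= -0.0511

-0.0511


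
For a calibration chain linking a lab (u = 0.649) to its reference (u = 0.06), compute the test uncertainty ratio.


TUR = u_lab / u_ref
= 0.649 / 0.06
= 10.8167

10.8167


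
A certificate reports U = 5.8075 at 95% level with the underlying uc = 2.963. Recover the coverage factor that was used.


k = U / uc
k = 5.8075 / 2.963
k = 1.96

1.96


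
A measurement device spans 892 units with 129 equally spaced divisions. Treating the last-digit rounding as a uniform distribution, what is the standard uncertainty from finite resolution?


resolution = range / divisions
resolution = 892 / 129 = 6.9147287
u_res = resolution / (2*sqrt(3))
u_res = 6.9147287 / 3.4641016
u_res = 1.9961

1.9961


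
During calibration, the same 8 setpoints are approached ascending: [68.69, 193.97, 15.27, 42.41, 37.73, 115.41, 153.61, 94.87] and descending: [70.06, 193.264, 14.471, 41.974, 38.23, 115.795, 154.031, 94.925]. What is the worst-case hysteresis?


|68.69 - 70.06| = 1.3700
|193.97 - 193.264| = 0.7060
|15.27 - 14.471| = 0.7990
|42.41 - 41.974| = 0.4360
|37.73 - 38.23| = 0.5000
|115.41 - 115.795| = 0.3850
|153.61 - 154.031| = 0.4210
|94.87 - 94.925| = 0.0550
hysteresis = max(diffs) = 1.3700

1.3700


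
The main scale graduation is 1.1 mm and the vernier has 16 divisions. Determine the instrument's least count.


LC = MSD / n_div
= 1.1 / 16
= 0.0688

0.0688


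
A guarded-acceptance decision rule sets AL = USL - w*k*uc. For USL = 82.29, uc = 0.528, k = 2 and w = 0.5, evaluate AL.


U = k * uc = 2 * 0.528 = 1.056
guard band g = w * U = 0.5 * 1.056 = 0.528
AL = USL - g = 82.29 - 0.528
AL = 81.7620

81.7620


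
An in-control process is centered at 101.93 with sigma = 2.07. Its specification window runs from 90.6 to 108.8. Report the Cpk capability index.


Cpu = (USL - mean) / (3*sigma) = (108.8 - 101.93) / (3*2.07) = 1.1063
Cpl = (mean - LSL) / (3*sigma) = (101.93 - 90.6) / (3*2.07) = 1.8245
Cpk = min(Cpu, Cpl) = 1.1063

1.1063


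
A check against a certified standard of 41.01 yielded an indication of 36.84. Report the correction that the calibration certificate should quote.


Correction = standard - reading
= 41.01 - 36.84
= 4.1700

4.1700


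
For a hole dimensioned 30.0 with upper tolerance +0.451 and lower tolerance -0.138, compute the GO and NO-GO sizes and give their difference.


GO = nominal - lower_tol (smallest hole = maximum material condition)
GO = 30.0 - 0.138 = 29.862
NO-GO = nominal + upper_tol (largest hole = least material condition)
NO-GO = 30.0 + 0.451 = 30.451
spread = NO-GO - GO = 30.451 - 29.862 = 0.5890

0.5890


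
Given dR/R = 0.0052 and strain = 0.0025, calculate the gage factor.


GF = (dR/R) / epsilon
= 0.0052 / 0.0025
= 2.0800

2.0800


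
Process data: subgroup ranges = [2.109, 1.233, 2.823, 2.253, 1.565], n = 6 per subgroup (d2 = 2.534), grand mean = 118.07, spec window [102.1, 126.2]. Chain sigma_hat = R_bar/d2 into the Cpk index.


R_bar = (2.109 + 1.233 + 2.823 + 2.253 + 1.565) / 5 = 1.9966
sigma = R_bar / d2 = 1.9966 / 2.534 = 0.78792423
Cp = (USL - LSL)/(6*sigma) = (126.2 - 102.1)/(6*0.78792423) = 5.0978
Cpu = (126.2 - 118.07)/(3*0.78792423) = 3.4394
Cpl = (118.07 - 102.1)/(3*0.78792423) = 6.7561
Cpk = min(Cpu, Cpl) = 3.4394

3.4394


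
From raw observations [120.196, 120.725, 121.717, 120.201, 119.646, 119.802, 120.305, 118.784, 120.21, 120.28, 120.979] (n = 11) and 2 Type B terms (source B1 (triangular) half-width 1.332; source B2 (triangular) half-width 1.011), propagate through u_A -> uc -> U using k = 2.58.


mean = (120.196 + 120.725 + 121.717 + 120.201 + 119.646 + 119.802 + 120.305 + 118.784 + 120.21 + 120.28 + 120.979) / 11 = 120.2586364
s = sqrt(sum((x - mean)^2)/(n-1)) = 0.75058994
u_A = s / sqrt(n) = 0.75058994 / sqrt(11) = 0.22631138
u_B1 = 1.332 / sqrt(6) = 0.54378672
u_B2 = 1.011 / sqrt(6) = 0.41273902
uc = sqrt(0.22631138^2 + 0.54378672^2 + 0.41273902^2) = 0.71921786
U = k * uc = 2.58 * 0.71921786
U = 1.8556

1.8556


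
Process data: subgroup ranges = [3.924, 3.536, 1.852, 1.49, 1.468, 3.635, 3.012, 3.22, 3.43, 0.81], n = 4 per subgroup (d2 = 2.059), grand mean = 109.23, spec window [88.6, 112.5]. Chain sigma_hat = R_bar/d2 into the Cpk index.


R_bar = (3.924 + 3.536 + 1.852 + 1.49 + 1.468 + 3.635 + 3.012 + 3.22 + 3.43 + 0.81) / 10 = 2.6377
sigma = R_bar / d2 = 2.6377 / 2.059 = 1.2810588
Cp = (USL - LSL)/(6*sigma) = (112.5 - 88.6)/(6*1.2810588) = 3.1094
Cpu = (112.5 - 109.23)/(3*1.2810588) = 0.8509
Cpl = (109.23 - 88.6)/(3*1.2810588) = 5.3680
Cpk = min(Cpu, Cpl) = 0.8509

0.8509


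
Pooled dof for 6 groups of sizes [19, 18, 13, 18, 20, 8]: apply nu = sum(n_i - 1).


nu = sum_i (n_i - 1)
nu = ((19 - 1) + (18 - 1) + (13 - 1) + (18 - 1) + (20 - 1) + (8 - 1))
nu = 18 + 17 + 12 + 17 + 19 + 7
nu = 90

90


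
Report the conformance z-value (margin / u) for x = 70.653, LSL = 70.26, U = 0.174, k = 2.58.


u = U / k = 0.174 / 2.58 = 0.06744186
margin = |LSL - x| = |70.26 - 70.653| = 0.393
z = margin / u = 0.393 / 0.06744186
z = 5.8272

5.8272


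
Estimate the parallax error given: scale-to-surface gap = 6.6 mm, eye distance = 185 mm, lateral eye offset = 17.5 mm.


error = h * offset / d
= 6.6 * 17.5 / 185
= 0.6243

0.6243


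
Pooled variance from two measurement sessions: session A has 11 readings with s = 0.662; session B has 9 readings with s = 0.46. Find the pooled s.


s_p = sqrt(((n1-1)*s1^2 + (n2-1)*s2^2) / (n1+n2-2))
numerator = (11-1)*0.662^2 + (9-1)*0.46^2 = 4.38244 + 1.6928 = 6.07524
denominator = 11 + 9 - 2 = 18
s_p^2 = 6.07524 / 18 = 0.33751333
s_p = sqrt(0.33751333) = 0.5810

0.5810


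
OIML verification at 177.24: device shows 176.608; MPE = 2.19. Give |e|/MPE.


e = indication - reference = 176.608 - 177.24 = -0.6320
|e| = 0.6320
ratio = |e| / MPE = 0.6320 / 2.19
ratio = 0.2886

0.2886


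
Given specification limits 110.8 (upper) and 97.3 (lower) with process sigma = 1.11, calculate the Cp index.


Cp = (USL - LSL) / (6 * sigma)
= (110.8 - 97.3) / (6 * 1.11)
= 13.5000 / 6.6600
= 2.0270

2.0270


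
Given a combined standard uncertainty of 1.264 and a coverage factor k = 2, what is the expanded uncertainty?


U = k * uc
U = 2 * 1.264
U = 2.5280

2.5280


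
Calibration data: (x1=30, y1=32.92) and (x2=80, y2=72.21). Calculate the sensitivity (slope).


slope = (y2 - y1) / (x2 - x1)
= (72.21 - 32.92) / (80 - 30)
= 39.2900 / 50
= 0.7858

0.7858


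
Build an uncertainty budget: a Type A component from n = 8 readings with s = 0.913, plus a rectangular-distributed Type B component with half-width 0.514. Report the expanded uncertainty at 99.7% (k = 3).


u_A = s / sqrt(n) = 0.913 / sqrt(8) = 0.32279425
u_B = half_width / sqrt(3) = 0.514 / sqrt(3) = 0.29675804
uc = sqrt(u_A^2 + u_B^2) = sqrt(0.32279425^2 + 0.29675804^2) = 0.4384763
U = k * uc = 3 * 0.4384763
U = 1.3154

1.3154
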